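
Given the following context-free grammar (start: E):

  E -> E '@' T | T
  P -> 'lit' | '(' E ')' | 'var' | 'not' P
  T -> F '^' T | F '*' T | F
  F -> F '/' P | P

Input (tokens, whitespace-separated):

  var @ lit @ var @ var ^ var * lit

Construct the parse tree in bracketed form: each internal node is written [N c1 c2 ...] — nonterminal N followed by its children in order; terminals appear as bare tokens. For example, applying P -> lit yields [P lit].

[E [E [E [E [T [F [P var]]]] @ [T [F [P lit]]]] @ [T [F [P var]]]] @ [T [F [P var]] ^ [T [F [P var]] * [T [F [P lit]]]]]]

E
E @ T
E @ T @ T
E @ T @ T @ T
T @ T @ T @ T
F @ T @ T @ T
P @ T @ T @ T
var @ T @ T @ T
var @ F @ T @ T
var @ P @ T @ T
var @ lit @ T @ T
var @ lit @ F @ T
var @ lit @ P @ T
var @ lit @ var @ T
var @ lit @ var @ F ^ T
var @ lit @ var @ P ^ T
var @ lit @ var @ var ^ T
var @ lit @ var @ var ^ F * T
var @ lit @ var @ var ^ P * T
var @ lit @ var @ var ^ var * T
var @ lit @ var @ var ^ var * F
var @ lit @ var @ var ^ var * P
var @ lit @ var @ var ^ var * lit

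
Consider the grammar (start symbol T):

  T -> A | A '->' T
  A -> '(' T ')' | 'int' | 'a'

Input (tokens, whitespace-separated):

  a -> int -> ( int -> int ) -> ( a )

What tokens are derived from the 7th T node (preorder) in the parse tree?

a

[T [A a] -> [T [A int] -> [T [A ( [T [A int] -> [T [A int]]] )] -> [T [A ( [T [A a]] )]]]]]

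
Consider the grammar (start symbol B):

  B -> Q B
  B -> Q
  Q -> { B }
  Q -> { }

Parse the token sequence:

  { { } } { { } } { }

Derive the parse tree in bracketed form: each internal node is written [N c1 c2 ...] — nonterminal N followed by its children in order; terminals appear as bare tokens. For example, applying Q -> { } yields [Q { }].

[B [Q { [B [Q { }]] }] [B [Q { [B [Q { }]] }] [B [Q { }]]]]

B
Q B
{ B } B
{ Q } B
{ { } } B
{ { } } Q B
{ { } } { B } B
{ { } } { Q } B
{ { } } { { } } B
{ { } } { { } } Q
{ { } } { { } } { }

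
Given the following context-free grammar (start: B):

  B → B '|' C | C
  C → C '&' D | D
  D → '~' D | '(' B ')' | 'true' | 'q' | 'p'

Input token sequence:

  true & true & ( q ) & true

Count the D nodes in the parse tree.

[B [C [C [C [C [D true]] & [D true]] & [D ( [B [C [D q]]] )]] & [D true]]]

5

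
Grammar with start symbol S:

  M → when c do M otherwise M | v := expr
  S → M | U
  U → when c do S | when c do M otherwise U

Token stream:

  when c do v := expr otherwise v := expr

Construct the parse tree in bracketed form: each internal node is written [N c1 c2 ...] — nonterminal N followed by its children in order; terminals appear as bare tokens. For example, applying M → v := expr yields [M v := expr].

[S [M when c do [M v := expr] otherwise [M v := expr]]]

S
M
when c do M otherwise M
when c do v := expr otherwise M
when c do v := expr otherwise v := expr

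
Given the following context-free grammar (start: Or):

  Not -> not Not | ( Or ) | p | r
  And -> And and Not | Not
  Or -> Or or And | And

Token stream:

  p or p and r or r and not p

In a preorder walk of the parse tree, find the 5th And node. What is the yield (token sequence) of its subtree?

[Or [Or [Or [And [Not p]]] or [And [And [Not p]] and [Not r]]] or [And [And [Not r]] and [Not not [Not p]]]]

r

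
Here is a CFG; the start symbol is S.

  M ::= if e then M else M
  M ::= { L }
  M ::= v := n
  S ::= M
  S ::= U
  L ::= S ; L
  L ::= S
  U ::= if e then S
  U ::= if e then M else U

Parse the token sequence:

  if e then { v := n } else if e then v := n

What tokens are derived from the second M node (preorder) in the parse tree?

[S [U if e then [M { [L [S [M v := n]]] }] else [U if e then [S [M v := n]]]]]

v := n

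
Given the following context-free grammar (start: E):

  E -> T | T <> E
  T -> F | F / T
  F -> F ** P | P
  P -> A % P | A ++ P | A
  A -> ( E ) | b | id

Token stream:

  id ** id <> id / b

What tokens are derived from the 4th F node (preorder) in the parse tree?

b

[E [T [F [F [P [A id]]] ** [P [A id]]]] <> [E [T [F [P [A id]]] / [T [F [P [A b]]]]]]]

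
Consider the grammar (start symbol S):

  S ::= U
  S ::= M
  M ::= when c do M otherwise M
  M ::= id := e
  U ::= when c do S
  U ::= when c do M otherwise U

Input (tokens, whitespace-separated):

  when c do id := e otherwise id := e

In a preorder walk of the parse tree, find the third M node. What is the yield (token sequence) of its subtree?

[S [M when c do [M id := e] otherwise [M id := e]]]

id := e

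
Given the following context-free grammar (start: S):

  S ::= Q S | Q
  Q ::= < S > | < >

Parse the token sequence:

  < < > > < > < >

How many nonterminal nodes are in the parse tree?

8

[S [Q < [S [Q < >]] >] [S [Q < >] [S [Q < >]]]]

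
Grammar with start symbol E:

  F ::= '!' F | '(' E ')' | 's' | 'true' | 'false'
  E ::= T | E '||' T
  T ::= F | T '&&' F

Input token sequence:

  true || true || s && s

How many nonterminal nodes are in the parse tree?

[E [E [E [T [F true]]] || [T [F true]]] || [T [T [F s]] && [F s]]]

11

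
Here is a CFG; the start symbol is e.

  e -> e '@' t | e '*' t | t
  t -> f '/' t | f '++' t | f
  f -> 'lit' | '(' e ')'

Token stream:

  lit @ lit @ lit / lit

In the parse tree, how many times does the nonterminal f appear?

[e [e [e [t [f lit]]] @ [t [f lit]]] @ [t [f lit] / [t [f lit]]]]

4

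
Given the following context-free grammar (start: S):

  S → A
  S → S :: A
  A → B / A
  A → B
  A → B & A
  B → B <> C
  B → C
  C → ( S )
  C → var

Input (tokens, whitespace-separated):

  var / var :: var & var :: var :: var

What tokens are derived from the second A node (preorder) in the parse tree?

var

[S [S [S [S [A [B [C var]] / [A [B [C var]]]]] :: [A [B [C var]] & [A [B [C var]]]]] :: [A [B [C var]]]] :: [A [B [C var]]]]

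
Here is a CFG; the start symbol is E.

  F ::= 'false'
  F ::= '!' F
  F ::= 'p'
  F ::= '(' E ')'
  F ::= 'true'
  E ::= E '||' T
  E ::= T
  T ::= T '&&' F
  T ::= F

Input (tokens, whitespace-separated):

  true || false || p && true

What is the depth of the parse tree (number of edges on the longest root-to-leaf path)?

[E [E [E [T [F true]]] || [T [F false]]] || [T [T [F p]] && [F true]]]

5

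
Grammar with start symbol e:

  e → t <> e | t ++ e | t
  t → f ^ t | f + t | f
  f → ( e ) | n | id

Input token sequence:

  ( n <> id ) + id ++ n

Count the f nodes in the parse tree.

[e [t [f ( [e [t [f n]] <> [e [t [f id]]]] )] + [t [f id]]] ++ [e [t [f n]]]]

5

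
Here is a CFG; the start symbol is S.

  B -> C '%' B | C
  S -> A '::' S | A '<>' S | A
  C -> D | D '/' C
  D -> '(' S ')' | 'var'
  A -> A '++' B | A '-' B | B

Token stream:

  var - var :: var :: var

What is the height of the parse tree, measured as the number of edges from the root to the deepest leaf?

7

[S [A [A [B [C [D var]]]] - [B [C [D var]]]] :: [S [A [B [C [D var]]]] :: [S [A [B [C [D var]]]]]]]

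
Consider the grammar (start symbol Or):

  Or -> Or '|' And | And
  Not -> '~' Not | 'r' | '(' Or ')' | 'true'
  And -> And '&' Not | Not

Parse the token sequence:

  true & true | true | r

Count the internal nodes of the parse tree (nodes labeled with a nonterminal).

[Or [Or [Or [And [And [Not true]] & [Not true]]] | [And [Not true]]] | [And [Not r]]]

11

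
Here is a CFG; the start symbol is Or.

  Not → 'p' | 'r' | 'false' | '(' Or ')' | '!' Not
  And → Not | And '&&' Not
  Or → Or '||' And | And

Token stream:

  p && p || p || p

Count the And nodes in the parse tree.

4

[Or [Or [Or [And [And [Not p]] && [Not p]]] || [And [Not p]]] || [And [Not p]]]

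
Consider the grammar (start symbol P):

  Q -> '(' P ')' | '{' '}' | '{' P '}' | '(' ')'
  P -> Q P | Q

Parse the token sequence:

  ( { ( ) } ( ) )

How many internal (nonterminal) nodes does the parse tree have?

8

[P [Q ( [P [Q { [P [Q ( )]] }] [P [Q ( )]]] )]]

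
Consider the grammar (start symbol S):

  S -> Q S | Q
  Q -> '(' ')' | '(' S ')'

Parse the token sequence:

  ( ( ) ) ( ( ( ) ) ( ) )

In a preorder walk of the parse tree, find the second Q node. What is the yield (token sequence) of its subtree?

[S [Q ( [S [Q ( )]] )] [S [Q ( [S [Q ( [S [Q ( )]] )] [S [Q ( )]]] )]]]

( )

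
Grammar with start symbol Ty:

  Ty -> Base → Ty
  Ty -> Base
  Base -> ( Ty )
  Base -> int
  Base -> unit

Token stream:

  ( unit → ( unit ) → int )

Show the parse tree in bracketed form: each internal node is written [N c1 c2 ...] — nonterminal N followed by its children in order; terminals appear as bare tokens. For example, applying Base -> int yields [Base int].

[Ty [Base ( [Ty [Base unit] → [Ty [Base ( [Ty [Base unit]] )] → [Ty [Base int]]]] )]]

Ty
Base
( Ty )
( Base → Ty )
( unit → Ty )
( unit → Base → Ty )
( unit → ( Ty ) → Ty )
( unit → ( Base ) → Ty )
( unit → ( unit ) → Ty )
( unit → ( unit ) → Base )
( unit → ( unit ) → int )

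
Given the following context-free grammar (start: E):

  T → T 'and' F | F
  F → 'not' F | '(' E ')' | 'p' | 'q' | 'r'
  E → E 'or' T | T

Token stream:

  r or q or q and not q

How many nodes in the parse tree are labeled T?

[E [E [E [T [F r]]] or [T [F q]]] or [T [T [F q]] and [F not [F q]]]]

4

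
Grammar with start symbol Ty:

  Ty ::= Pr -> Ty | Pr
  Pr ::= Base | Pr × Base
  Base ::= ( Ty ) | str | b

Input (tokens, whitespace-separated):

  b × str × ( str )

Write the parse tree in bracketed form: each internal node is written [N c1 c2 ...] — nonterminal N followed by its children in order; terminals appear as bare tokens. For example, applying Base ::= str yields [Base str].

[Ty [Pr [Pr [Pr [Base b]] × [Base str]] × [Base ( [Ty [Pr [Base str]]] )]]]

Ty
Pr
Pr × Base
Pr × Base × Base
Base × Base × Base
b × Base × Base
b × str × Base
b × str × ( Ty )
b × str × ( Pr )
b × str × ( Base )
b × str × ( str )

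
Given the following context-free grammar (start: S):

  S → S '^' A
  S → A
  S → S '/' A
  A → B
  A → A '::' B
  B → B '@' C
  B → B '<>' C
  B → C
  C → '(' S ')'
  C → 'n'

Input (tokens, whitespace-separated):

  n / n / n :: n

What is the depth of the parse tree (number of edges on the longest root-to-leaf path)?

[S [S [S [A [B [C n]]]] / [A [B [C n]]]] / [A [A [B [C n]]] :: [B [C n]]]]

6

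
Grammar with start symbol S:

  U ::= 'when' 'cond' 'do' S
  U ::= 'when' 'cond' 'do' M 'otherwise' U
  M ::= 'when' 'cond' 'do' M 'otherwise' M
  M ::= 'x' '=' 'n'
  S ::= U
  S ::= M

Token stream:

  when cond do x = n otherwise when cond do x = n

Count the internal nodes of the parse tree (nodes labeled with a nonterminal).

[S [U when cond do [M x = n] otherwise [U when cond do [S [M x = n]]]]]

6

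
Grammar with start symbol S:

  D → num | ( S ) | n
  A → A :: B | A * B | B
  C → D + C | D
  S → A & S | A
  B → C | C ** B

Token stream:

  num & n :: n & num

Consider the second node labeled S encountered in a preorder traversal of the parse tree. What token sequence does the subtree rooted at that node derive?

n :: n & num

[S [A [B [C [D num]]]] & [S [A [A [B [C [D n]]]] :: [B [C [D n]]]] & [S [A [B [C [D num]]]]]]]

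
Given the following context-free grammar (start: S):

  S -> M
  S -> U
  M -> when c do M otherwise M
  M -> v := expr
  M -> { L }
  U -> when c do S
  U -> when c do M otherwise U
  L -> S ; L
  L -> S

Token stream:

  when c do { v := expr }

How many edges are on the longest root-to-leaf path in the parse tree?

[S [U when c do [S [M { [L [S [M v := expr]]] }]]]]

7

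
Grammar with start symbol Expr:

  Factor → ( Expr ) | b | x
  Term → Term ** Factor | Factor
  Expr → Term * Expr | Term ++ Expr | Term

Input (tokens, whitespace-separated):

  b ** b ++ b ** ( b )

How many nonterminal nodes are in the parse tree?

[Expr [Term [Term [Factor b]] ** [Factor b]] ++ [Expr [Term [Term [Factor b]] ** [Factor ( [Expr [Term [Factor b]]] )]]]]

13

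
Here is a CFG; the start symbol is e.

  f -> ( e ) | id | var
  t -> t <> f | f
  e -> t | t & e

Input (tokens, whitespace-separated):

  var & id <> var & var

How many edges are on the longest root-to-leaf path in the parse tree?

5

[e [t [f var]] & [e [t [t [f id]] <> [f var]] & [e [t [f var]]]]]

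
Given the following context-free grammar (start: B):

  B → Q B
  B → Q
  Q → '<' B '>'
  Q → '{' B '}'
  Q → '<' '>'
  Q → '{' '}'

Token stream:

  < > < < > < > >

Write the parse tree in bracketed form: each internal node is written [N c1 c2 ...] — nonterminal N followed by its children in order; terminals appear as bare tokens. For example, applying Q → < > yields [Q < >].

B
Q B
< > B
< > Q
< > < B >
< > < Q B >
< > < < > B >
< > < < > Q >
< > < < > < > >

[B [Q < >] [B [Q < [B [Q < >] [B [Q < >]]] >]]]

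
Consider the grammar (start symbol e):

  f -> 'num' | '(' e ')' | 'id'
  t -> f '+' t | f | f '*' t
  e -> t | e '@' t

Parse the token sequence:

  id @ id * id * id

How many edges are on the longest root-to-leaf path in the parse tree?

[e [e [t [f id]]] @ [t [f id] * [t [f id] * [t [f id]]]]]

5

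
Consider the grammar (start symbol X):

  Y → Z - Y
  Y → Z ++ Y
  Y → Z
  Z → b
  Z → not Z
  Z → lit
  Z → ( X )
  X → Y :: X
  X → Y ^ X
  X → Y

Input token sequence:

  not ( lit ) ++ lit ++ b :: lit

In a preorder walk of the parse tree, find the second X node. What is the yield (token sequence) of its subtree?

lit

[X [Y [Z not [Z ( [X [Y [Z lit]]] )]] ++ [Y [Z lit] ++ [Y [Z b]]]] :: [X [Y [Z lit]]]]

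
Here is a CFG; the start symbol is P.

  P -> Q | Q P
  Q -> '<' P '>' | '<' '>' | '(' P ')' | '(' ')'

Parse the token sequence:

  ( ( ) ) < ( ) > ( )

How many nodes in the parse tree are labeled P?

[P [Q ( [P [Q ( )]] )] [P [Q < [P [Q ( )]] >] [P [Q ( )]]]]

5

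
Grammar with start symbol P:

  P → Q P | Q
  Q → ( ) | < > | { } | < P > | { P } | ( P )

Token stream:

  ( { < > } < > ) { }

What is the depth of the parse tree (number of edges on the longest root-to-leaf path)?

[P [Q ( [P [Q { [P [Q < >]] }] [P [Q < >]]] )] [P [Q { }]]]

6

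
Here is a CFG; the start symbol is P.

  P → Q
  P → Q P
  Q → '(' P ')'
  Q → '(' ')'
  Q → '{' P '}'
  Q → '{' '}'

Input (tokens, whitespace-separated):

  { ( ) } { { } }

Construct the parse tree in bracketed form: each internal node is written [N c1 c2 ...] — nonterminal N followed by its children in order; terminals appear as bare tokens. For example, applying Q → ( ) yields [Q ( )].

P
Q P
{ P } P
{ Q } P
{ ( ) } P
{ ( ) } Q
{ ( ) } { P }
{ ( ) } { Q }
{ ( ) } { { } }

[P [Q { [P [Q ( )]] }] [P [Q { [P [Q { }]] }]]]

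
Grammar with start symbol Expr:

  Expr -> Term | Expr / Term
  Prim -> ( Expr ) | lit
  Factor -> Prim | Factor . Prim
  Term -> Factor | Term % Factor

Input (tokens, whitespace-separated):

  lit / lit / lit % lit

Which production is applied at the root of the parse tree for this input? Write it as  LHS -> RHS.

[Expr [Expr [Expr [Term [Factor [Prim lit]]]] / [Term [Factor [Prim lit]]]] / [Term [Term [Factor [Prim lit]]] % [Factor [Prim lit]]]]

Expr -> Expr / Term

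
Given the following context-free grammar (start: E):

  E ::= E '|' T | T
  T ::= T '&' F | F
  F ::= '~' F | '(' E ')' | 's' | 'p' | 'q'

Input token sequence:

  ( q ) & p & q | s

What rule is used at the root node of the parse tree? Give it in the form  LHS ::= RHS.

E ::= E '|' T

[E [E [T [T [T [F ( [E [T [F q]]] )]] & [F p]] & [F q]]] | [T [F s]]]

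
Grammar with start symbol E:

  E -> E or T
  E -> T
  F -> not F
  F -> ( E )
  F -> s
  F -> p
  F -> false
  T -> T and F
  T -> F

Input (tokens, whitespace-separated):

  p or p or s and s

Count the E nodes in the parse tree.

3

[E [E [E [T [F p]]] or [T [F p]]] or [T [T [F s]] and [F s]]]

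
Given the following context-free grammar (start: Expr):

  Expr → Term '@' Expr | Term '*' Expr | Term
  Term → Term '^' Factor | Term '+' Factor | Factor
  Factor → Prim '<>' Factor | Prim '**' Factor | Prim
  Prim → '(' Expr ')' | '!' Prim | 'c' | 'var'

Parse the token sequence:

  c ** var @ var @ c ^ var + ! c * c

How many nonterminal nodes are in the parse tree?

[Expr [Term [Factor [Prim c] ** [Factor [Prim var]]]] @ [Expr [Term [Factor [Prim var]]] @ [Expr [Term [Term [Term [Factor [Prim c]]] ^ [Factor [Prim var]]] + [Factor [Prim ! [Prim c]]]] * [Expr [Term [Factor [Prim c]]]]]]]

25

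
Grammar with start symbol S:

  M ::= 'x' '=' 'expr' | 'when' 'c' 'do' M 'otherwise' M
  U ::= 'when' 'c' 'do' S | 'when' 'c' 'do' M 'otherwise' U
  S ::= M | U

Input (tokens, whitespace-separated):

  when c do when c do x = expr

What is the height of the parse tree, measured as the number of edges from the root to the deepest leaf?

[S [U when c do [S [U when c do [S [M x = expr]]]]]]

6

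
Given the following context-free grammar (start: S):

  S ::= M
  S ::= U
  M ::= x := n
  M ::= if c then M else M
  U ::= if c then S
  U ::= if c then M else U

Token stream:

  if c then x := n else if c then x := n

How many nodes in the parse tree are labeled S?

2

[S [U if c then [M x := n] else [U if c then [S [M x := n]]]]]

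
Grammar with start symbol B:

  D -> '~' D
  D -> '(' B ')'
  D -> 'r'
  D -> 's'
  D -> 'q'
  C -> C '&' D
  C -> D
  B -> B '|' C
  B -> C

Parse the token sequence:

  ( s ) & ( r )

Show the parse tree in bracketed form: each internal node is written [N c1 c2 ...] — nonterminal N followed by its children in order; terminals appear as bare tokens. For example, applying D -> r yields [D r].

B
C
C & D
D & D
( B ) & D
( C ) & D
( D ) & D
( s ) & D
( s ) & ( B )
( s ) & ( C )
( s ) & ( D )
( s ) & ( r )

[B [C [C [D ( [B [C [D s]]] )]] & [D ( [B [C [D r]]] )]]]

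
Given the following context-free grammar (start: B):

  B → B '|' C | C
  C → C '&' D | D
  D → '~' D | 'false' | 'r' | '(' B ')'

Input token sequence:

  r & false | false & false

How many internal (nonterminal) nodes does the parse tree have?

10

[B [B [C [C [D r]] & [D false]]] | [C [C [D false]] & [D false]]]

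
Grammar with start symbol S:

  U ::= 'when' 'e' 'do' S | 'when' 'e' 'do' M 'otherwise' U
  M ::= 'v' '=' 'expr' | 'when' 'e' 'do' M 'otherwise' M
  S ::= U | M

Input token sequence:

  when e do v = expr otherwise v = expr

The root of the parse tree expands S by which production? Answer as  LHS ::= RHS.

S ::= M

[S [M when e do [M v = expr] otherwise [M v = expr]]]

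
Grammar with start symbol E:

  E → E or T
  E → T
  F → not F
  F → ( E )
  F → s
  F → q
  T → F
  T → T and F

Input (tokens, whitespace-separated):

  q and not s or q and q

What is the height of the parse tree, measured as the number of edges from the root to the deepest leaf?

[E [E [T [T [F q]] and [F not [F s]]]] or [T [T [F q]] and [F q]]]

5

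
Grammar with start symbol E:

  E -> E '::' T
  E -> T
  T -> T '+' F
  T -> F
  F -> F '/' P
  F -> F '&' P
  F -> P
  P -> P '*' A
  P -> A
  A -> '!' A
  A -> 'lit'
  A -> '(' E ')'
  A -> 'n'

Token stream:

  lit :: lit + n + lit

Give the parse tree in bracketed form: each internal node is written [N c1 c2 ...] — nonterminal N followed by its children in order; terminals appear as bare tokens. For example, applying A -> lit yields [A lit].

[E [E [T [F [P [A lit]]]]] :: [T [T [T [F [P [A lit]]]] + [F [P [A n]]]] + [F [P [A lit]]]]]

E
E :: T
T :: T
F :: T
P :: T
A :: T
lit :: T
lit :: T + F
lit :: T + F + F
lit :: F + F + F
lit :: P + F + F
lit :: A + F + F
lit :: lit + F + F
lit :: lit + P + F
lit :: lit + A + F
lit :: lit + n + F
lit :: lit + n + P
lit :: lit + n + A
lit :: lit + n + lit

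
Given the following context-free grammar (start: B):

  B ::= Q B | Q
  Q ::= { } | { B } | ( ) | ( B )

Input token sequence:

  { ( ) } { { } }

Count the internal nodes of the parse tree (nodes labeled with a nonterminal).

[B [Q { [B [Q ( )]] }] [B [Q { [B [Q { }]] }]]]

8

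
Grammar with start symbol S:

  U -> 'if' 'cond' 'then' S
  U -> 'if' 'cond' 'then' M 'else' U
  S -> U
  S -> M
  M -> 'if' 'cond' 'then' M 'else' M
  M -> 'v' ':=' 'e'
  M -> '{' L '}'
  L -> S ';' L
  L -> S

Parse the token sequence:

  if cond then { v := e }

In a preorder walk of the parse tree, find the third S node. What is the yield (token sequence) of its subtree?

[S [U if cond then [S [M { [L [S [M v := e]]] }]]]]

v := e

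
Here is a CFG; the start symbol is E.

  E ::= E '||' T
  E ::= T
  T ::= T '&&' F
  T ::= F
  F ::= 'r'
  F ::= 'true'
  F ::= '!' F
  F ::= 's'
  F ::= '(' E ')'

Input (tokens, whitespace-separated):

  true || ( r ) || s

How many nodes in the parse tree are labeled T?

[E [E [E [T [F true]]] || [T [F ( [E [T [F r]]] )]]] || [T [F s]]]

4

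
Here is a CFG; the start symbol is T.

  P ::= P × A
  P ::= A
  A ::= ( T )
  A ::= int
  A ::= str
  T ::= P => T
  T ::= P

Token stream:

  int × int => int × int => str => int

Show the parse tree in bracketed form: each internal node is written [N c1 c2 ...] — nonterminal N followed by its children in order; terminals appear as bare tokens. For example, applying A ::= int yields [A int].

[T [P [P [A int]] × [A int]] => [T [P [P [A int]] × [A int]] => [T [P [A str]] => [T [P [A int]]]]]]

T
P => T
P × A => T
A × A => T
int × A => T
int × int => T
int × int => P => T
int × int => P × A => T
int × int => A × A => T
int × int => int × A => T
int × int => int × int => T
int × int => int × int => P => T
int × int => int × int => A => T
int × int => int × int => str => T
int × int => int × int => str => P
int × int => int × int => str => A
int × int => int × int => str => int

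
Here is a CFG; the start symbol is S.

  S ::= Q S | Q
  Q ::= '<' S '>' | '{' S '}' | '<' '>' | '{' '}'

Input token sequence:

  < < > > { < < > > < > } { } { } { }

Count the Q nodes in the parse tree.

9

[S [Q < [S [Q < >]] >] [S [Q { [S [Q < [S [Q < >]] >] [S [Q < >]]] }] [S [Q { }] [S [Q { }] [S [Q { }]]]]]]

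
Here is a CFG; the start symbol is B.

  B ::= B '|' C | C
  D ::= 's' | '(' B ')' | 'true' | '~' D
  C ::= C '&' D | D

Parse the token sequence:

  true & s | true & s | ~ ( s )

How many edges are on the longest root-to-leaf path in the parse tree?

7

[B [B [B [C [C [D true]] & [D s]]] | [C [C [D true]] & [D s]]] | [C [D ~ [D ( [B [C [D s]]] )]]]]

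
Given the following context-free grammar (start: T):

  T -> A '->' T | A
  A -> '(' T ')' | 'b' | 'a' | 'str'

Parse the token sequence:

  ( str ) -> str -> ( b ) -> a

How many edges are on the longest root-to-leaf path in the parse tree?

[T [A ( [T [A str]] )] -> [T [A str] -> [T [A ( [T [A b]] )] -> [T [A a]]]]]

6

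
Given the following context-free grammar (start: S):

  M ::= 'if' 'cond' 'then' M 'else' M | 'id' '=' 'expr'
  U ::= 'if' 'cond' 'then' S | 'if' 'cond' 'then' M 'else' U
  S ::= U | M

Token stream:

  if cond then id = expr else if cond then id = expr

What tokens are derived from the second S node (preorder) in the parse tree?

id = expr

[S [U if cond then [M id = expr] else [U if cond then [S [M id = expr]]]]]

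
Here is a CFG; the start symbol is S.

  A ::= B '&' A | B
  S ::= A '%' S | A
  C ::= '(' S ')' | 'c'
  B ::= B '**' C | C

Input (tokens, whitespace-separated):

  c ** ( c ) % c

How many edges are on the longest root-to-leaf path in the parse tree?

8

[S [A [B [B [C c]] ** [C ( [S [A [B [C c]]]] )]]] % [S [A [B [C c]]]]]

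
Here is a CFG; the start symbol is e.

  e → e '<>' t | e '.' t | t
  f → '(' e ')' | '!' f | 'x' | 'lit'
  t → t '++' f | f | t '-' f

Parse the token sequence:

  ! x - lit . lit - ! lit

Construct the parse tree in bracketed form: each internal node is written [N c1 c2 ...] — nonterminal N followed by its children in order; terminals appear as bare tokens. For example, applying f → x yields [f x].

[e [e [t [t [f ! [f x]]] - [f lit]]] . [t [t [f lit]] - [f ! [f lit]]]]

e
e . t
t . t
t - f . t
f - f . t
! f - f . t
! x - f . t
! x - lit . t
! x - lit . t - f
! x - lit . f - f
! x - lit . lit - f
! x - lit . lit - ! f
! x - lit . lit - ! lit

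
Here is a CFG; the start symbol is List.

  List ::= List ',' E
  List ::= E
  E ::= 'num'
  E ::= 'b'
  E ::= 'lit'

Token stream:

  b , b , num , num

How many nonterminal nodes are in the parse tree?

[List [List [List [List [E b]] , [E b]] , [E num]] , [E num]]

8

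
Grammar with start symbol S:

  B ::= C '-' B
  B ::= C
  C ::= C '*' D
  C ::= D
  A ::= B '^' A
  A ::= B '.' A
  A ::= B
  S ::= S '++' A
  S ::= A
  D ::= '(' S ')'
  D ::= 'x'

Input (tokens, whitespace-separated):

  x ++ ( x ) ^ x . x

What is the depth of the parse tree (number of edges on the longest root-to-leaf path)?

10

[S [S [A [B [C [D x]]]]] ++ [A [B [C [D ( [S [A [B [C [D x]]]]] )]]] ^ [A [B [C [D x]]] . [A [B [C [D x]]]]]]]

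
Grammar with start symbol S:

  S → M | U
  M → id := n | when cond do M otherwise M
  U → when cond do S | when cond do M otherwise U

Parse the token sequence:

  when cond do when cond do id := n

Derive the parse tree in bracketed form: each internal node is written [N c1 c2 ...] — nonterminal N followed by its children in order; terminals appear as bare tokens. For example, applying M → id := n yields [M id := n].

[S [U when cond do [S [U when cond do [S [M id := n]]]]]]

S
U
when cond do S
when cond do U
when cond do when cond do S
when cond do when cond do M
when cond do when cond do id := n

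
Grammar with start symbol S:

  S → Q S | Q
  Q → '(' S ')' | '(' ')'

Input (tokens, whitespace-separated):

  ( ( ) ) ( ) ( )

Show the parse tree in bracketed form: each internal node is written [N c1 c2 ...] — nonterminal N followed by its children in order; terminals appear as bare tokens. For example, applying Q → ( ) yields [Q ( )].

S
Q S
( S ) S
( Q ) S
( ( ) ) S
( ( ) ) Q S
( ( ) ) ( ) S
( ( ) ) ( ) Q
( ( ) ) ( ) ( )

[S [Q ( [S [Q ( )]] )] [S [Q ( )] [S [Q ( )]]]]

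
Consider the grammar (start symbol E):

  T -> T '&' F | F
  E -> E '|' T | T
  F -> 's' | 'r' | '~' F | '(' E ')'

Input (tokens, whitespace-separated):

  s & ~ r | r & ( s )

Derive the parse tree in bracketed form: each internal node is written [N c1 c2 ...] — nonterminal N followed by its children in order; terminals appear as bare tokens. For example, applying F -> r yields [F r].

E
E | T
T | T
T & F | T
F & F | T
s & F | T
s & ~ F | T
s & ~ r | T
s & ~ r | T & F
s & ~ r | F & F
s & ~ r | r & F
s & ~ r | r & ( E )
s & ~ r | r & ( T )
s & ~ r | r & ( F )
s & ~ r | r & ( s )

[E [E [T [T [F s]] & [F ~ [F r]]]] | [T [T [F r]] & [F ( [E [T [F s]]] )]]]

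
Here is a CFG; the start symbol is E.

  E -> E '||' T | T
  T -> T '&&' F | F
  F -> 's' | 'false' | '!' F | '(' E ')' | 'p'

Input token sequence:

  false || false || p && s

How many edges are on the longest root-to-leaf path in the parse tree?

[E [E [E [T [F false]]] || [T [F false]]] || [T [T [F p]] && [F s]]]

5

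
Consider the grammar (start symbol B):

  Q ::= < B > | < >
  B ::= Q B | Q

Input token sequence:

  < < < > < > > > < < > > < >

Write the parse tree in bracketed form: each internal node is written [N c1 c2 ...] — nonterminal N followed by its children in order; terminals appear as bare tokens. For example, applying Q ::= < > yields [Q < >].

B
Q B
< B > B
< Q > B
< < B > > B
< < Q B > > B
< < < > B > > B
< < < > Q > > B
< < < > < > > > B
< < < > < > > > Q B
< < < > < > > > < B > B
< < < > < > > > < Q > B
< < < > < > > > < < > > B
< < < > < > > > < < > > Q
< < < > < > > > < < > > < >

[B [Q < [B [Q < [B [Q < >] [B [Q < >]]] >]] >] [B [Q < [B [Q < >]] >] [B [Q < >]]]]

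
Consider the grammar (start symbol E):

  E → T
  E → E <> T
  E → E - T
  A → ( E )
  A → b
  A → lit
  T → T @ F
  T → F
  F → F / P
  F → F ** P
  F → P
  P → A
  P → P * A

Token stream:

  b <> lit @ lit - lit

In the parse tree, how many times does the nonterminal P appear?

4

[E [E [E [T [F [P [A b]]]]] <> [T [T [F [P [A lit]]]] @ [F [P [A lit]]]]] - [T [F [P [A lit]]]]]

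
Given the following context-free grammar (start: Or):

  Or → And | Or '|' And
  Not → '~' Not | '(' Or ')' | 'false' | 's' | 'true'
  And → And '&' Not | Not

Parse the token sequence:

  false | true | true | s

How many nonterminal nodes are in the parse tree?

12

[Or [Or [Or [Or [And [Not false]]] | [And [Not true]]] | [And [Not true]]] | [And [Not s]]]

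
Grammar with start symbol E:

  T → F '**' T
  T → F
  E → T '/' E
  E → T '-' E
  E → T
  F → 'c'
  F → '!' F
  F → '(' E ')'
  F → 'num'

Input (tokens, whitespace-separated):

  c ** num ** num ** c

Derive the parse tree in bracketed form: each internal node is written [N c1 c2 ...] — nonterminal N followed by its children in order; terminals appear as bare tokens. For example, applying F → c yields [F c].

E
T
F ** T
c ** T
c ** F ** T
c ** num ** T
c ** num ** F ** T
c ** num ** num ** T
c ** num ** num ** F
c ** num ** num ** c

[E [T [F c] ** [T [F num] ** [T [F num] ** [T [F c]]]]]]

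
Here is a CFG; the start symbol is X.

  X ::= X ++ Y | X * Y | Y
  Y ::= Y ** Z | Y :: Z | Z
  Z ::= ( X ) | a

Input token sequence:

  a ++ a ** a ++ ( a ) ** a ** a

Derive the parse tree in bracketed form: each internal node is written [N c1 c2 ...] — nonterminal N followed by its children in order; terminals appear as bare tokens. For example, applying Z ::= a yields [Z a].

X
X ++ Y
X ++ Y ++ Y
Y ++ Y ++ Y
Z ++ Y ++ Y
a ++ Y ++ Y
a ++ Y ** Z ++ Y
a ++ Z ** Z ++ Y
a ++ a ** Z ++ Y
a ++ a ** a ++ Y
a ++ a ** a ++ Y ** Z
a ++ a ** a ++ Y ** Z ** Z
a ++ a ** a ++ Z ** Z ** Z
a ++ a ** a ++ ( X ) ** Z ** Z
a ++ a ** a ++ ( Y ) ** Z ** Z
a ++ a ** a ++ ( Z ) ** Z ** Z
a ++ a ** a ++ ( a ) ** Z ** Z
a ++ a ** a ++ ( a ) ** a ** Z
a ++ a ** a ++ ( a ) ** a ** a

[X [X [X [Y [Z a]]] ++ [Y [Y [Z a]] ** [Z a]]] ++ [Y [Y [Y [Z ( [X [Y [Z a]]] )]] ** [Z a]] ** [Z a]]]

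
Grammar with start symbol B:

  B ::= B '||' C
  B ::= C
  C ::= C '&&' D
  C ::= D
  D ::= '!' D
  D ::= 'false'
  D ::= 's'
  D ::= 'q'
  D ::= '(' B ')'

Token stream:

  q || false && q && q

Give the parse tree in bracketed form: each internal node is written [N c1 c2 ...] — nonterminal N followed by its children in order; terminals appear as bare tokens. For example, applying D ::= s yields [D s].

[B [B [C [D q]]] || [C [C [C [D false]] && [D q]] && [D q]]]

B
B || C
C || C
D || C
q || C
q || C && D
q || C && D && D
q || D && D && D
q || false && D && D
q || false && q && D
q || false && q && q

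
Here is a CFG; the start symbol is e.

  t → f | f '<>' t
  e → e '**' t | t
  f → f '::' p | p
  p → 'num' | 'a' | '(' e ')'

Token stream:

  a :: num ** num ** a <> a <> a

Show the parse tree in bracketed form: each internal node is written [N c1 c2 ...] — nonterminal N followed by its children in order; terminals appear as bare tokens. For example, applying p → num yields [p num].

[e [e [e [t [f [f [p a]] :: [p num]]]] ** [t [f [p num]]]] ** [t [f [p a]] <> [t [f [p a]] <> [t [f [p a]]]]]]

e
e ** t
e ** t ** t
t ** t ** t
f ** t ** t
f :: p ** t ** t
p :: p ** t ** t
a :: p ** t ** t
a :: num ** t ** t
a :: num ** f ** t
a :: num ** p ** t
a :: num ** num ** t
a :: num ** num ** f <> t
a :: num ** num ** p <> t
a :: num ** num ** a <> t
a :: num ** num ** a <> f <> t
a :: num ** num ** a <> p <> t
a :: num ** num ** a <> a <> t
a :: num ** num ** a <> a <> f
a :: num ** num ** a <> a <> p
a :: num ** num ** a <> a <> a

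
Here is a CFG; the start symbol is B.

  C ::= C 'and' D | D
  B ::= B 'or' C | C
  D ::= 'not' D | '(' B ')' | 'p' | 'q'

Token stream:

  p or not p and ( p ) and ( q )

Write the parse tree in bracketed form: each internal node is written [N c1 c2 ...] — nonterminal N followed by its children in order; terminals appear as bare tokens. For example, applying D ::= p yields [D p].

[B [B [C [D p]]] or [C [C [C [D not [D p]]] and [D ( [B [C [D p]]] )]] and [D ( [B [C [D q]]] )]]]

B
B or C
C or C
D or C
p or C
p or C and D
p or C and D and D
p or D and D and D
p or not D and D and D
p or not p and D and D
p or not p and ( B ) and D
p or not p and ( C ) and D
p or not p and ( D ) and D
p or not p and ( p ) and D
p or not p and ( p ) and ( B )
p or not p and ( p ) and ( C )
p or not p and ( p ) and ( D )
p or not p and ( p ) and ( q )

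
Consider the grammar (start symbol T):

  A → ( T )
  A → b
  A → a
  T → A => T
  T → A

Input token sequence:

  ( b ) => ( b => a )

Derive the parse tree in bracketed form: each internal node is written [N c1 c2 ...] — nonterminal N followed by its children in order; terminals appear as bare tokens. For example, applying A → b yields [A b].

[T [A ( [T [A b]] )] => [T [A ( [T [A b] => [T [A a]]] )]]]

T
A => T
( T ) => T
( A ) => T
( b ) => T
( b ) => A
( b ) => ( T )
( b ) => ( A => T )
( b ) => ( b => T )
( b ) => ( b => A )
( b ) => ( b => a )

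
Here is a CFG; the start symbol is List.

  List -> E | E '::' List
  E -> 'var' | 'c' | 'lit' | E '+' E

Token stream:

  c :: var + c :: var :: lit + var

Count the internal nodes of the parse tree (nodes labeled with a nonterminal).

[List [E c] :: [List [E [E var] + [E c]] :: [List [E var] :: [List [E [E lit] + [E var]]]]]]

12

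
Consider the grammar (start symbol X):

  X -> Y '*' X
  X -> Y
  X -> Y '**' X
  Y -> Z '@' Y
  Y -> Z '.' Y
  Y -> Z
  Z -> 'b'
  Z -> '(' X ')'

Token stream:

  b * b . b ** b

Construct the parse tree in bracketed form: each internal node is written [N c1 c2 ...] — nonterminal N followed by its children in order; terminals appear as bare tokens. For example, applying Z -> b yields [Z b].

X
Y * X
Z * X
b * X
b * Y ** X
b * Z . Y ** X
b * b . Y ** X
b * b . Z ** X
b * b . b ** X
b * b . b ** Y
b * b . b ** Z
b * b . b ** b

[X [Y [Z b]] * [X [Y [Z b] . [Y [Z b]]] ** [X [Y [Z b]]]]]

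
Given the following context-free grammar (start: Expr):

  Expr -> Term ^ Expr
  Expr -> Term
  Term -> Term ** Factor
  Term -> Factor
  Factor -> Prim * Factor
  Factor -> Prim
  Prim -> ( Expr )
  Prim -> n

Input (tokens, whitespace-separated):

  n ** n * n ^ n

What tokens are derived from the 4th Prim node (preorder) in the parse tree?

[Expr [Term [Term [Factor [Prim n]]] ** [Factor [Prim n] * [Factor [Prim n]]]] ^ [Expr [Term [Factor [Prim n]]]]]

n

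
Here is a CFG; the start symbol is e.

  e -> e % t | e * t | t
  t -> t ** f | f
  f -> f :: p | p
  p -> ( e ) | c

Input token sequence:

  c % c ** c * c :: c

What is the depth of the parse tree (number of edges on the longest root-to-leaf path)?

[e [e [e [t [f [p c]]]] % [t [t [f [p c]]] ** [f [p c]]]] * [t [f [f [p c]] :: [p c]]]]

6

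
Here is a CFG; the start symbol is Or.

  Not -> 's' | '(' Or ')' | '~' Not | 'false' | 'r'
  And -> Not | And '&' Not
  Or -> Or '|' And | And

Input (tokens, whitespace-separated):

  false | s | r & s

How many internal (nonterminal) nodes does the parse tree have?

11

[Or [Or [Or [And [Not false]]] | [And [Not s]]] | [And [And [Not r]] & [Not s]]]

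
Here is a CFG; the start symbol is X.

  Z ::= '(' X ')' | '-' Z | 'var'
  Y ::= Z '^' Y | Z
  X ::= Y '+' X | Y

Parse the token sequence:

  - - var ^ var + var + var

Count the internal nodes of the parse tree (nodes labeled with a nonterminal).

[X [Y [Z - [Z - [Z var]]] ^ [Y [Z var]]] + [X [Y [Z var]] + [X [Y [Z var]]]]]

13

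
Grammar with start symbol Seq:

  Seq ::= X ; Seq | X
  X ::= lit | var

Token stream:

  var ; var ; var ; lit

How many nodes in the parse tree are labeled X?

4

[Seq [X var] ; [Seq [X var] ; [Seq [X var] ; [Seq [X lit]]]]]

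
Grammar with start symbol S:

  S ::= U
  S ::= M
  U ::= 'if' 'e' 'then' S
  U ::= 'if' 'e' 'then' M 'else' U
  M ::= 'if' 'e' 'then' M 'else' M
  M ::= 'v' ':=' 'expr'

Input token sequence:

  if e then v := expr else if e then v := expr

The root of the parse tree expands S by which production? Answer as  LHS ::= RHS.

[S [U if e then [M v := expr] else [U if e then [S [M v := expr]]]]]

S ::= U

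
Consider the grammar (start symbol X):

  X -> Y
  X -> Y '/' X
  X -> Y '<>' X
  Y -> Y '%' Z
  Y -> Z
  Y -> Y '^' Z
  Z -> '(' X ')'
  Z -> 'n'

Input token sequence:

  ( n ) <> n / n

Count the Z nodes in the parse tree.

[X [Y [Z ( [X [Y [Z n]]] )]] <> [X [Y [Z n]] / [X [Y [Z n]]]]]

4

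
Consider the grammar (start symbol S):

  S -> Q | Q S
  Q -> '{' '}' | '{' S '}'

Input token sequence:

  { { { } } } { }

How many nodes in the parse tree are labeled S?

4

[S [Q { [S [Q { [S [Q { }]] }]] }] [S [Q { }]]]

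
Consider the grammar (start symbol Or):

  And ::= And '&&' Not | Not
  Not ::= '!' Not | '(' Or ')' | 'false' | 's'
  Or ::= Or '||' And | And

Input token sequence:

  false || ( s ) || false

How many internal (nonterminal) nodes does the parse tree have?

12

[Or [Or [Or [And [Not false]]] || [And [Not ( [Or [And [Not s]]] )]]] || [And [Not false]]]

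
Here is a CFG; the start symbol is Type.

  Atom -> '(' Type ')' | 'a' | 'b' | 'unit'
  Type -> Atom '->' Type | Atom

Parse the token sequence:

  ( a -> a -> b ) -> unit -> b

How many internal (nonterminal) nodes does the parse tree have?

12

[Type [Atom ( [Type [Atom a] -> [Type [Atom a] -> [Type [Atom b]]]] )] -> [Type [Atom unit] -> [Type [Atom b]]]]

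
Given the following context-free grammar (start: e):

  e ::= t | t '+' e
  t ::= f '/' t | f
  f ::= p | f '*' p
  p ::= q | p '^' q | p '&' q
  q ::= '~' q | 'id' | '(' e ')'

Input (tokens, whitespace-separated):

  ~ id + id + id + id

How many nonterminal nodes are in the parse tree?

[e [t [f [p [q ~ [q id]]]]] + [e [t [f [p [q id]]]] + [e [t [f [p [q id]]]] + [e [t [f [p [q id]]]]]]]]

21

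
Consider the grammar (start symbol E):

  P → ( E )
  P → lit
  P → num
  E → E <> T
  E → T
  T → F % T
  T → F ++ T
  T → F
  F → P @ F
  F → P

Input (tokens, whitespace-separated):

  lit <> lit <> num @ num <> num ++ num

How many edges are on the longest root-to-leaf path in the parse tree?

[E [E [E [E [T [F [P lit]]]] <> [T [F [P lit]]]] <> [T [F [P num] @ [F [P num]]]]] <> [T [F [P num]] ++ [T [F [P num]]]]]

7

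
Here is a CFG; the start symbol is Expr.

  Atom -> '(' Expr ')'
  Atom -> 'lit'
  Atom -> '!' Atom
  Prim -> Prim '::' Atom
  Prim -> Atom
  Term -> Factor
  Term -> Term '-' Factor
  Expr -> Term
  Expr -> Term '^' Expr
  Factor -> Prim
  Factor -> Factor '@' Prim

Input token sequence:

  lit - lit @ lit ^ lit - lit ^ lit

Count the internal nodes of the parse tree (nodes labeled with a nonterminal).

26

[Expr [Term [Term [Factor [Prim [Atom lit]]]] - [Factor [Factor [Prim [Atom lit]]] @ [Prim [Atom lit]]]] ^ [Expr [Term [Term [Factor [Prim [Atom lit]]]] - [Factor [Prim [Atom lit]]]] ^ [Expr [Term [Factor [Prim [Atom lit]]]]]]]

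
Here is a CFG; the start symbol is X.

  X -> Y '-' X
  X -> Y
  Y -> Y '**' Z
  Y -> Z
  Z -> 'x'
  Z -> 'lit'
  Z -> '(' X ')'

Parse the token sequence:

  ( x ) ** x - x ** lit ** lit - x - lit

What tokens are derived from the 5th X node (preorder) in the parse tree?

[X [Y [Y [Z ( [X [Y [Z x]]] )]] ** [Z x]] - [X [Y [Y [Y [Z x]] ** [Z lit]] ** [Z lit]] - [X [Y [Z x]] - [X [Y [Z lit]]]]]]

lit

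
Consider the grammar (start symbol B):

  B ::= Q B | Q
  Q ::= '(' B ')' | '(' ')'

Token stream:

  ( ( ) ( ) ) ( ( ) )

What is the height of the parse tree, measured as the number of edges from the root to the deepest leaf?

5

[B [Q ( [B [Q ( )] [B [Q ( )]]] )] [B [Q ( [B [Q ( )]] )]]]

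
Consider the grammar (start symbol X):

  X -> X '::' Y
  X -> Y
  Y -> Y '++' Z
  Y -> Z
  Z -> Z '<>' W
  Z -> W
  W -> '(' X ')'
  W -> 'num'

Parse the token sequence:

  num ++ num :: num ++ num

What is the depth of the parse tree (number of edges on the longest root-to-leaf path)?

[X [X [Y [Y [Z [W num]]] ++ [Z [W num]]]] :: [Y [Y [Z [W num]]] ++ [Z [W num]]]]

6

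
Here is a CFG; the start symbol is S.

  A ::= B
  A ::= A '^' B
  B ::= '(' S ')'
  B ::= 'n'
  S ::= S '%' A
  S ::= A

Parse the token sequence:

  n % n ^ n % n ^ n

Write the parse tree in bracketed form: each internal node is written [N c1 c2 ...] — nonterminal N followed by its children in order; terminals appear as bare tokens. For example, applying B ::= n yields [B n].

S
S % A
S % A % A
A % A % A
B % A % A
n % A % A
n % A ^ B % A
n % B ^ B % A
n % n ^ B % A
n % n ^ n % A
n % n ^ n % A ^ B
n % n ^ n % B ^ B
n % n ^ n % n ^ B
n % n ^ n % n ^ n

[S [S [S [A [B n]]] % [A [A [B n]] ^ [B n]]] % [A [A [B n]] ^ [B n]]]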